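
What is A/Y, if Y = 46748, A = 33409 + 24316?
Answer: 57725/46748 ≈ 1.2348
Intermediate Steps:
A = 57725
A/Y = 57725/46748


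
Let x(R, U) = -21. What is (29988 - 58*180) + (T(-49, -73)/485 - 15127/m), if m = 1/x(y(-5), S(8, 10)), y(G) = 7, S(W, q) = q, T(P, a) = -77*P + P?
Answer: 163552999/485 ≈ 3.3722e+5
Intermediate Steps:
T(P, a) = -76*P
m = -1/21 (m = 1/(-21) = -1/21 ≈ -0.047619)
(29988 - 58*180) + (T(-49, -73)/485 - 15127/m) = (29988 - 58*180) + (-76*(-49)/485 - 15127/(-1/21)) = (29988 - 10440) + (3724*(1/485) - 15127*(-21)) = 19548 + (3724/485 + 317667) = 19548 + 154072219/485 = 163552999/485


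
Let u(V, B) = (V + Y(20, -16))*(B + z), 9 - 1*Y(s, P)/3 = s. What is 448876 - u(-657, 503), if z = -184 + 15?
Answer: 679336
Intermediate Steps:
Y(s, P) = 27 - 3*s
z = -169
u(V, B) = (-169 + B)*(-33 + V) (u(V, B) = (V + (27 - 3*20))*(B - 169) = (V + (27 - 60))*(-169 + B) = (V - 33)*(-169 + B) = (-33 + V)*(-169 + B) = (-169 + B)*(-33 + V))
448876 - u(-657, 503) = 448876 - (5577 - 169*(-657) - 33*503 + 503*(-657)) = 448876 - (5577 + 111033 - 16599 - 330471) = 448876 - 1*(-230460) = 448876 + 230460 = 679336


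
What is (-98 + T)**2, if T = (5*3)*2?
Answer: 4624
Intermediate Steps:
T = 30 (T = 15*2 = 30)
(-98 + T)**2 = (-98 + 30)**2 = (-68)**2 = 4624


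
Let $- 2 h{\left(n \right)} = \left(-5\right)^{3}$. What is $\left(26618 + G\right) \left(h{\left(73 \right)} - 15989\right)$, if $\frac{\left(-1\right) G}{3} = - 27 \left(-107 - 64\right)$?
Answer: $- \frac{406667251}{2} \approx -2.0333 \cdot 10^{8}$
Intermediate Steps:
$h{\left(n \right)} = \frac{125}{2}$ ($h{\left(n \right)} = - \frac{\left(-5\right)^{3}}{2} = \left(- \frac{1}{2}\right) \left(-125\right) = \frac{125}{2}$)
$G = -13851$ ($G = - 3 \left(- 27 \left(-107 - 64\right)\right) = - 3 \left(\left(-27\right) \left(-171\right)\right) = \left(-3\right) 4617 = -13851$)
$\left(26618 + G\right) \left(h{\left(73 \right)} - 15989\right) = \left(26618 - 13851\right) \left(\frac{125}{2} - 15989\right) = 12767 \left(- \frac{31853}{2}\right) = - \frac{406667251}{2}$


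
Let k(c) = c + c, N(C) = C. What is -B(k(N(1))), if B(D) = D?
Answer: -2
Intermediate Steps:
k(c) = 2*c
-B(k(N(1))) = -2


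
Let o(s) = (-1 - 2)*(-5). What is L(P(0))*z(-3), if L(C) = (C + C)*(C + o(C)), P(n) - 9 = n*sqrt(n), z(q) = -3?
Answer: -1296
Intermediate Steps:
o(s) = 15 (o(s) = -3*(-5) = 15)
P(n) = 9 + n**(3/2) (P(n) = 9 + n*sqrt(n) = 9 + n**(3/2))
L(C) = 2*C*(15 + C) (L(C) = (C + C)*(C + 15) = (2*C)*(15 + C) = 2*C*(15 + C))
L(P(0))*z(-3) = (2*(9 + 0**(3/2))*(15 + (9 + 0**(3/2))))*(-3) = (2*(9 + 0)*(15 + (9 + 0)))*(-3) = (2*9*(15 + 9))*(-3) = (2*9*24)*(-3) = 432*(-3) = -1296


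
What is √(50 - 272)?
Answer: I*√222 ≈ 14.9*I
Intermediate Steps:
√(50 - 272) = √(-222) = I*√222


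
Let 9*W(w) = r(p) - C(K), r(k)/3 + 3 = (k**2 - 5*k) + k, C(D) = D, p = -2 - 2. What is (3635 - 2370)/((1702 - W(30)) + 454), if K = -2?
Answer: 2277/3863 ≈ 0.58944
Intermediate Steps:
p = -4
r(k) = -9 - 12*k + 3*k**2 (r(k) = -9 + 3*((k**2 - 5*k) + k) = -9 + 3*(k**2 - 4*k) = -9 + (-12*k + 3*k**2) = -9 - 12*k + 3*k**2)
W(w) = 89/9 (W(w) = ((-9 - 12*(-4) + 3*(-4)**2) - 1*(-2))/9 = ((-9 + 48 + 3*16) + 2)/9 = ((-9 + 48 + 48) + 2)/9 = (87 + 2)/9 = (1/9)*89 = 89/9)
(3635 - 2370)/((1702 - W(30)) + 454) = (3635 - 2370)/((1702 - 1*89/9) + 454) = 1265/((1702 - 89/9) + 454) = 1265/(15229/9 + 454) = 1265/(19315/9) = 1265*(9/19315) = 2277/3863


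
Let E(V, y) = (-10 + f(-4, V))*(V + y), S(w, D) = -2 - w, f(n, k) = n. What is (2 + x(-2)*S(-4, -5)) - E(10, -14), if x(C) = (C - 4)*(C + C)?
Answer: -6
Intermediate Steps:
x(C) = 2*C*(-4 + C) (x(C) = (-4 + C)*(2*C) = 2*C*(-4 + C))
E(V, y) = -14*V - 14*y (E(V, y) = (-10 - 4)*(V + y) = -14*(V + y) = -14*V - 14*y)
(2 + x(-2)*S(-4, -5)) - E(10, -14) = (2 + (2*(-2)*(-4 - 2))*(-2 - 1*(-4))) - (-14*10 - 14*(-14)) = (2 + (2*(-2)*(-6))*(-2 + 4)) - (-140 + 196) = (2 + 24*2) - 1*56 = (2 + 48) - 56 = 50 - 56 = -6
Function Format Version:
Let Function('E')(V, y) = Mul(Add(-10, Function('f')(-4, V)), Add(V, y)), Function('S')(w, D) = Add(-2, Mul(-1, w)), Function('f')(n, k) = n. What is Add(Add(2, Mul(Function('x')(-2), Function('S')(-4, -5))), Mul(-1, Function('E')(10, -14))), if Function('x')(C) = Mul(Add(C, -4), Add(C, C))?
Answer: -6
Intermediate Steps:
Function('x')(C) = Mul(2, C, Add(-4, C)) (Function('x')(C) = Mul(Add(-4, C), Mul(2, C)) = Mul(2, C, Add(-4, C)))
Function('E')(V, y) = Add(Mul(-14, V), Mul(-14, y)) (Function('E')(V, y) = Mul(Add(-10, -4), Add(V, y)) = Mul(-14, Add(V, y)) = Add(Mul(-14, V), Mul(-14, y)))
Add(Add(2, Mul(Function('x')(-2), Function('S')(-4, -5))), Mul(-1, Function('E')(10, -14))) = Add(Add(2, Mul(Mul(2, -2, Add(-4, -2)), Add(-2, Mul(-1, -4)))), Mul(-1, Add(Mul(-14, 10), Mul(-14, -14)))) = Add(Add(2, Mul(Mul(2, -2, -6), Add(-2, 4))), Mul(-1, Add(-140, 196))) = Add(Add(2, Mul(24, 2)), Mul(-1, 56)) = Add(Add(2, 48), -56) = Add(50, -56) = -6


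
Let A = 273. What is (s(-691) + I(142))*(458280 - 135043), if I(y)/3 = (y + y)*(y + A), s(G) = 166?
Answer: 114343795802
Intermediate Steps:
I(y) = 6*y*(273 + y) (I(y) = 3*((y + y)*(y + 273)) = 3*((2*y)*(273 + y)) = 3*(2*y*(273 + y)) = 6*y*(273 + y))
(s(-691) + I(142))*(458280 - 135043) = (166 + 6*142*(273 + 142))*(458280 - 135043) = (166 + 6*142*415)*323237 = (166 + 353580)*323237 = 353746*323237 = 114343795802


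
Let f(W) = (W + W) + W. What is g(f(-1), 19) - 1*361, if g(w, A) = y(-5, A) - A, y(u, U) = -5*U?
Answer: -475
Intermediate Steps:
f(W) = 3*W (f(W) = 2*W + W = 3*W)
g(w, A) = -6*A (g(w, A) = -5*A - A = -6*A)
g(f(-1), 19) - 1*361 = -6*19 - 1*361 = -114 - 361 = -475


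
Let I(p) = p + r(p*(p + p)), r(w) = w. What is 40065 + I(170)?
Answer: 98035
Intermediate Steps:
I(p) = p + 2*p² (I(p) = p + p*(p + p) = p + p*(2*p) = p + 2*p²)
40065 + I(170) = 40065 + 170*(1 + 2*170) = 40065 + 170*(1 + 340) = 40065 + 170*341 = 40065 + 57970 = 98035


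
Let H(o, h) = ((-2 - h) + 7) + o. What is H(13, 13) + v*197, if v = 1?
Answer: 202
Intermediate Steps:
H(o, h) = 5 + o - h (H(o, h) = (5 - h) + o = 5 + o - h)
H(13, 13) + v*197 = (5 + 13 - 1*13) + 1*197 = (5 + 13 - 13) + 197 = 5 + 197 = 202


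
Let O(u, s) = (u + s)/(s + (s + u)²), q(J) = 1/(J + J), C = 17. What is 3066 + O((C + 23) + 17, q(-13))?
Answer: 6724803616/2193335 ≈ 3066.0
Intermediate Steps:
q(J) = 1/(2*J)
O(u, s) = (s + u)/(s + (s + u)²)
3066 + O((C + 23) + 17, q(-13)) = 3066 + ((½)/(-13) + ((17 + 23) + 17))/((½)/(-13) + ((½)/(-13) + ((17 + 23) + 17))²) = 3066 + ((½)*(-1/13) + (40 + 17))/((½)*(-1/13) + ((½)*(-1/13) + (40 + 17))²) = 3066 + (-1/26 + 57)/(-1/26 + (-1/26 + 57)²) = 3066 + (1481/26)/(-1/26 + (1481/26)²) = 3066 + (1481/26)/(-1/26 + 2193361/676) = 3066 + (1481/26)/(2193335/676) = 3066 + (676/2193335)*(1481/26) = 3066 + 38506/2193335 = 6724803616/2193335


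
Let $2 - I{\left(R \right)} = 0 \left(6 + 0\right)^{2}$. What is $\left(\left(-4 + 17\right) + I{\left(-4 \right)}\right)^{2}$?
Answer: $225$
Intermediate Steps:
$I{\left(R \right)} = 2$ ($I{\left(R \right)} = 2 - 0 \left(6 + 0\right)^{2} = 2 - 0 \cdot 6^{2} = 2 - 0 \cdot 36 = 2 - 0 = 2 + 0 = 2$)
$\left(\left(-4 + 17\right) + I{\left(-4 \right)}\right)^{2} = \left(\left(-4 + 17\right) + 2\right)^{2} = \left(13 + 2\right)^{2} = 15^{2} = 225$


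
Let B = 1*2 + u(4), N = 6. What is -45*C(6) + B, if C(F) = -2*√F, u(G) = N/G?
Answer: 7/2 + 90*√6 ≈ 223.95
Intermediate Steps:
u(G) = 6/G
B = 7/2 (B = 1*2 + 6/4 = 2 + 6*(¼) = 2 + 3/2 = 7/2 ≈ 3.5000)
-45*C(6) + B = -(-90)*√6 + 7/2 = 90*√6 + 7/2 = 7/2 + 90*√6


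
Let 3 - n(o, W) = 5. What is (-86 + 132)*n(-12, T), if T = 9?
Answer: -92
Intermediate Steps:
n(o, W) = -2 (n(o, W) = 3 - 1*5 = 3 - 5 = -2)
(-86 + 132)*n(-12, T) = (-86 + 132)*(-2) = 46*(-2) = -92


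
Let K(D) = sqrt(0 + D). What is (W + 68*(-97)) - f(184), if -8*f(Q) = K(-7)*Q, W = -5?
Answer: -6601 + 23*I*sqrt(7) ≈ -6601.0 + 60.852*I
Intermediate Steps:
K(D) = sqrt(D)
f(Q) = -I*Q*sqrt(7)/8 (f(Q) = -sqrt(-7)*Q/8 = -I*sqrt(7)*Q/8 = -I*Q*sqrt(7)/8)
(W + 68*(-97)) - f(184) = (-5 + 68*(-97)) - (-1)*I*184*sqrt(7)/8 = (-5 - 6596) - (-23)*I*sqrt(7) = -6601 + 23*I*sqrt(7)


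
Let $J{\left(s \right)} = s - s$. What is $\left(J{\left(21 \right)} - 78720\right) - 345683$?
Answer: $-424403$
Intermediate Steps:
$J{\left(s \right)} = 0$
$\left(J{\left(21 \right)} - 78720\right) - 345683 = \left(0 - 78720\right) - 345683 = -78720 - 345683 = -424403$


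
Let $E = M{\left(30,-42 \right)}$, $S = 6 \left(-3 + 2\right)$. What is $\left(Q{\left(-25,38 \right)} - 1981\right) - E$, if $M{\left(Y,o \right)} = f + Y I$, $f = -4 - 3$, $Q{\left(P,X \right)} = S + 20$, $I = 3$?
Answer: $-2050$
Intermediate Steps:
$S = -6$ ($S = 6 \left(-1\right) = -6$)
$Q{\left(P,X \right)} = 14$ ($Q{\left(P,X \right)} = -6 + 20 = 14$)
$f = -7$
$M{\left(Y,o \right)} = -7 + 3 Y$ ($M{\left(Y,o \right)} = -7 + Y 3 = -7 + 3 Y$)
$E = 83$ ($E = -7 + 3 \cdot 30 = -7 + 90 = 83$)
$\left(Q{\left(-25,38 \right)} - 1981\right) - E = \left(14 - 1981\right) - 83 = -1967 - 83 = -2050$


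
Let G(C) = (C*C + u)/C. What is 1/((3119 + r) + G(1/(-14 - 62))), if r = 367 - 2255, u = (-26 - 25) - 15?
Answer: 76/474771 ≈ 0.00016008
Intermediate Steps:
u = -66 (u = -51 - 15 = -66)
r = -1888
G(C) = (-66 + C²)/C (G(C) = (C*C - 66)/C = (C² - 66)/C = (-66 + C²)/C)
1/((3119 + r) + G(1/(-14 - 62))) = 1/((3119 - 1888) + (1/(-14 - 62) - 66/(1/(-14 - 62)))) = 1/(1231 + (1/(-76) - 66/(1/(-76)))) = 1/(1231 + (-1/76 - 66/(-1/76))) = 1/(1231 + (-1/76 - 66*(-76))) = 1/(1231 + (-1/76 + 5016)) = 1/(1231 + 381215/76) = 1/(474771/76) = 76/474771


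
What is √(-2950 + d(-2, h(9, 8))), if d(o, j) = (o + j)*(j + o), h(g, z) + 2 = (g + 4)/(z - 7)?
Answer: I*√2869 ≈ 53.563*I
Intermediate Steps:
h(g, z) = -2 + (4 + g)/(-7 + z) (h(g, z) = -2 + (g + 4)/(z - 7) = -2 + (4 + g)/(-7 + z))
d(o, j) = (j + o)² (d(o, j) = (j + o)*(j + o) = (j + o)²)
√(-2950 + d(-2, h(9, 8))) = √(-2950 + ((18 + 9 - 2*8)/(-7 + 8) - 2)²) = √(-2950 + ((18 + 9 - 16)/1 - 2)²) = √(-2950 + (1*11 - 2)²) = √(-2950 + (11 - 2)²) = √(-2950 + 9²) = √(-2950 + 81) = √(-2869) = I*√2869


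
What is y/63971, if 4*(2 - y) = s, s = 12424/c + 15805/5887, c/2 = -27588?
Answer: 3878561/179130442722 ≈ 2.1652e-5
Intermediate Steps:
c = -55176 (c = 2*(-27588) = -55176)
s = 3443606/1400091 (s = 12424/(-55176) + 15805/5887 = 12424*(-1/55176) + 15805*(1/5887) = -1553/6897 + 545/203 = 3443606/1400091 ≈ 2.4596)
y = 3878561/2800182 (y = 2 - ¼*3443606/1400091 = 2 - 1721803/2800182 = 3878561/2800182 ≈ 1.3851)
y/63971 = (3878561/2800182)/63971 = (3878561/2800182)*(1/63971) = 3878561/179130442722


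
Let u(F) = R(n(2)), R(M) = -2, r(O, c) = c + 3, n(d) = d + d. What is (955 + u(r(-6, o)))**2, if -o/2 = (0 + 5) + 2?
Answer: 908209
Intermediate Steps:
o = -14 (o = -2*((0 + 5) + 2) = -2*(5 + 2) = -2*7 = -14)
n(d) = 2*d
r(O, c) = 3 + c
u(F) = -2
(955 + u(r(-6, o)))**2 = (955 - 2)**2 = 953**2 = 908209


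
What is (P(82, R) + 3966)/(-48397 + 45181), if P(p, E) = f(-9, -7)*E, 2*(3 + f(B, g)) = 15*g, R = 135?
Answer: 2351/2144 ≈ 1.0965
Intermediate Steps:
f(B, g) = -3 + 15*g/2 (f(B, g) = -3 + (15*g)/2 = -3 + 15*g/2)
P(p, E) = -111*E/2 (P(p, E) = (-3 + (15/2)*(-7))*E = (-3 - 105/2)*E = -111*E/2)
(P(82, R) + 3966)/(-48397 + 45181) = (-111/2*135 + 3966)/(-48397 + 45181) = (-14985/2 + 3966)/(-3216) = -7053/2*(-1/3216) = 2351/2144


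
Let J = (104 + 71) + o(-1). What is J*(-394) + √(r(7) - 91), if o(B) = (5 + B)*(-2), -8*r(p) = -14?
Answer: -65798 + I*√357/2 ≈ -65798.0 + 9.4472*I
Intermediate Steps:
r(p) = 7/4 (r(p) = -⅛*(-14) = 7/4)
o(B) = -10 - 2*B
J = 167 (J = (104 + 71) + (-10 - 2*(-1)) = 175 + (-10 + 2) = 175 - 8 = 167)
J*(-394) + √(r(7) - 91) = 167*(-394) + √(7/4 - 91) = -65798 + √(-357/4) = -65798 + I*√357/2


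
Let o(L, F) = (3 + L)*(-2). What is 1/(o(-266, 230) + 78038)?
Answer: 1/78564 ≈ 1.2728e-5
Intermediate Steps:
o(L, F) = -6 - 2*L
1/(o(-266, 230) + 78038) = 1/((-6 - 2*(-266)) + 78038) = 1/((-6 + 532) + 78038) = 1/(526 + 78038) = 1/78564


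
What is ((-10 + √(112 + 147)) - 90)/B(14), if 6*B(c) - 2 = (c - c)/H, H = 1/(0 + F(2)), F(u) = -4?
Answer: -300 + 3*√259 ≈ -251.72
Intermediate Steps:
H = -¼ (H = 1/(0 - 4) = 1/(-4) = -¼ ≈ -0.25000)
B(c) = ⅓ (B(c) = ⅓ + ((c - c)/(-¼))/6 = ⅓ + (0*(-4))/6 = ⅓ + (⅙)*0 = ⅓ + 0 = ⅓)
((-10 + √(112 + 147)) - 90)/B(14) = ((-10 + √(112 + 147)) - 90)/(⅓) = ((-10 + √259) - 90)*3 = (-100 + √259)*3 = -300 + 3*√259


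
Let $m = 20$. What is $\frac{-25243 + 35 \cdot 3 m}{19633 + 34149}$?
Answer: $- \frac{23143}{53782} \approx -0.43031$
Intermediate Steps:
$\frac{-25243 + 35 \cdot 3 m}{19633 + 34149} = \frac{-25243 + 35 \cdot 3 \cdot 20}{19633 + 34149} = \frac{-25243 + 105 \cdot 20}{53782} = \left(-25243 + 2100\right) \frac{1}{53782} = \left(-23143\right) \frac{1}{53782} = - \frac{23143}{53782}$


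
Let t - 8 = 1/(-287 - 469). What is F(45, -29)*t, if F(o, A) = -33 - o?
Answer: -78611/126 ≈ -623.90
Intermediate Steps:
t = 6047/756 (t = 8 + 1/(-287 - 469) = 8 + 1/(-756) = 8 - 1/756 = 6047/756 ≈ 7.9987)
F(45, -29)*t = (-33 - 1*45)*(6047/756) = (-33 - 45)*(6047/756) = -78*6047/756 = -78611/126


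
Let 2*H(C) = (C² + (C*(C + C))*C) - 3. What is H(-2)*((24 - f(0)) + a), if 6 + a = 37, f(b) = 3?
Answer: -390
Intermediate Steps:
a = 31 (a = -6 + 37 = 31)
H(C) = -3/2 + C³ + C²/2 (H(C) = ((C² + (C*(C + C))*C) - 3)/2 = ((C² + (C*(2*C))*C) - 3)/2 = ((C² + (2*C²)*C) - 3)/2 = ((C² + 2*C³) - 3)/2 = (-3 + C² + 2*C³)/2 = -3/2 + C³ + C²/2)
H(-2)*((24 - f(0)) + a) = (-3/2 + (-2)³ + (½)*(-2)²)*((24 - 1*3) + 31) = (-3/2 - 8 + (½)*4)*((24 - 3) + 31) = (-3/2 - 8 + 2)*(21 + 31) = -15/2*52 = -390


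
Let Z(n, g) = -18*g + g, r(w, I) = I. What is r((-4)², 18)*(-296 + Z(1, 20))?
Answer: -11448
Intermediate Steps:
Z(n, g) = -17*g
r((-4)², 18)*(-296 + Z(1, 20)) = 18*(-296 - 17*20) = 18*(-296 - 340) = 18*(-636) = -11448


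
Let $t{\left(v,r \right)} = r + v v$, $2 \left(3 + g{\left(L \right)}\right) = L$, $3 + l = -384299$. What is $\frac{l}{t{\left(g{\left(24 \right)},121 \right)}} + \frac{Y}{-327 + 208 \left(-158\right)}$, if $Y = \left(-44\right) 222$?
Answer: $- \frac{6376697273}{3352291} \approx -1902.2$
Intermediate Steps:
$l = -384302$ ($l = -3 - 384299 = -384302$)
$Y = -9768$
$g{\left(L \right)} = -3 + \frac{L}{2}$
$t{\left(v,r \right)} = r + v^{2}$
$\frac{l}{t{\left(g{\left(24 \right)},121 \right)}} + \frac{Y}{-327 + 208 \left(-158\right)} = - \frac{384302}{121 + \left(-3 + \frac{1}{2} \cdot 24\right)^{2}} - \frac{9768}{-327 + 208 \left(-158\right)} = - \frac{384302}{121 + \left(-3 + 12\right)^{2}} - \frac{9768}{-327 - 32864} = - \frac{384302}{121 + 9^{2}} - \frac{9768}{-33191} = - \frac{384302}{121 + 81} - - \frac{9768}{33191} = - \frac{384302}{202} + \frac{9768}{33191} = \left(-384302\right) \frac{1}{202} + \frac{9768}{33191} = - \frac{192151}{101} + \frac{9768}{33191} = - \frac{6376697273}{3352291}$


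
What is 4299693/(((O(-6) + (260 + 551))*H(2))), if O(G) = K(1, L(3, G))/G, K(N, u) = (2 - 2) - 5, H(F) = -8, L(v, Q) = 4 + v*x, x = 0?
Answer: -12899079/19484 ≈ -662.03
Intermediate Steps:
L(v, Q) = 4 (L(v, Q) = 4 + v*0 = 4 + 0 = 4)
K(N, u) = -5 (K(N, u) = 0 - 5 = -5)
O(G) = -5/G
4299693/(((O(-6) + (260 + 551))*H(2))) = 4299693/(((-5/(-6) + (260 + 551))*(-8))) = 4299693/(((-5*(-1/6) + 811)*(-8))) = 4299693/(((5/6 + 811)*(-8))) = 4299693/(((4871/6)*(-8))) = 4299693/(-19484/3) = 4299693*(-3/19484) = -12899079/19484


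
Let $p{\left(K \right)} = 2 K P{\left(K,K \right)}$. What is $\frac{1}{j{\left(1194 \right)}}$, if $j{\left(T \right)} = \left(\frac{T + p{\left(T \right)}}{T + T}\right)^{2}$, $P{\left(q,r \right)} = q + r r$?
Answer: $\frac{4}{8143381102921} \approx 4.912 \cdot 10^{-13}$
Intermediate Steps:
$P{\left(q,r \right)} = q + r^{2}$
$p{\left(K \right)} = 2 K \left(K + K^{2}\right)$
$j{\left(T \right)} = \frac{\left(T + 2 T^{2} \left(1 + T\right)\right)^{2}}{4 T^{2}}$ ($j{\left(T \right)} = \left(\frac{T + 2 T^{2} \left(1 + T\right)}{T + T}\right)^{2} = \left(\frac{T + 2 T^{2} \left(1 + T\right)}{2 T}\right)^{2} = \frac{\left(T + 2 T^{2} \left(1 + T\right)\right)^{2}}{4 T^{2}}$)
$\frac{1}{j{\left(1194 \right)}} = \frac{1}{\frac{1}{4} \left(1 + 2 \cdot 1194 \left(1 + 1194\right)\right)^{2}} = \frac{1}{\frac{1}{4} \left(1 + 2 \cdot 1194 \cdot 1195\right)^{2}} = \frac{1}{\frac{1}{4} \left(1 + 2853660\right)^{2}} = \frac{1}{\frac{1}{4} \cdot 2853661^{2}} = \frac{1}{\frac{1}{4} \cdot 8143381102921} = \frac{1}{\frac{8143381102921}{4}} = \frac{4}{8143381102921}$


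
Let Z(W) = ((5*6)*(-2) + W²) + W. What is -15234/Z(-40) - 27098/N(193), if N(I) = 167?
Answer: -7198513/41750 ≈ -172.42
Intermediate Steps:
Z(W) = -60 + W + W² (Z(W) = (30*(-2) + W²) + W = (-60 + W²) + W = -60 + W + W²)
-15234/Z(-40) - 27098/N(193) = -15234/(-60 - 40 + (-40)²) - 27098/167 = -15234/(-60 - 40 + 1600) - 27098*1/167 = -15234/1500 - 27098/167 = -15234*1/1500 - 27098/167 = -2539/250 - 27098/167 = -7198513/41750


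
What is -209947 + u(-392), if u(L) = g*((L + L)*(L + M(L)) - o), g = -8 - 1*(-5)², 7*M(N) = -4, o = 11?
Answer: -10366192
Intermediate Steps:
M(N) = -4/7 (M(N) = (⅐)*(-4) = -4/7)
g = -33 (g = -8 - 1*25 = -8 - 25 = -33)
u(L) = 363 - 66*L*(-4/7 + L) (u(L) = -33*((L + L)*(L - 4/7) - 1*11) = -33*((2*L)*(-4/7 + L) - 11) = -33*(2*L*(-4/7 + L) - 11) = -33*(-11 + 2*L*(-4/7 + L)) = 363 - 66*L*(-4/7 + L))
-209947 + u(-392) = -209947 + (363 - 66*(-392)² + (264/7)*(-392)) = -209947 + (363 - 66*153664 - 14784) = -209947 + (363 - 10141824 - 14784) = -209947 - 10156245 = -10366192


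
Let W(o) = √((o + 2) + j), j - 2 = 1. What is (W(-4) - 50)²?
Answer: 2401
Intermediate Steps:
j = 3 (j = 2 + 1 = 3)
W(o) = √(5 + o) (W(o) = √((o + 2) + 3) = √((2 + o) + 3) = √(5 + o))
(W(-4) - 50)² = (√(5 - 4) - 50)² = (√1 - 50)² = (1 - 50)² = (-49)² = 2401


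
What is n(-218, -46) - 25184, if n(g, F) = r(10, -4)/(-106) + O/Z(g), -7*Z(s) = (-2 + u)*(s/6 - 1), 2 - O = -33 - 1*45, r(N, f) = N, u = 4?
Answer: -2668719/106 ≈ -25177.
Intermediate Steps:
O = 80 (O = 2 - (-33 - 1*45) = 2 - (-33 - 45) = 2 - 1*(-78) = 2 + 78 = 80)
Z(s) = 2/7 - s/21 (Z(s) = -(-2 + 4)*(s/6 - 1)/7 = -2*(s*(⅙) - 1)/7 = -2*(s/6 - 1)/7 = -2*(-1 + s/6)/7 = -(-2 + s/3)/7 = 2/7 - s/21)
n(g, F) = -5/53 + 80/(2/7 - g/21) (n(g, F) = 10/(-106) + 80/(2/7 - g/21) = 10*(-1/106) + 80/(2/7 - g/21) = -5/53 + 80/(2/7 - g/21))
n(-218, -46) - 25184 = 5*(17802 - 218)/(53*(6 - 1*(-218))) - 25184 = (5/53)*17584/(6 + 218) - 25184 = (5/53)*17584/224 - 25184 = (5/53)*(1/224)*17584 - 25184 = 785/106 - 25184 = -2668719/106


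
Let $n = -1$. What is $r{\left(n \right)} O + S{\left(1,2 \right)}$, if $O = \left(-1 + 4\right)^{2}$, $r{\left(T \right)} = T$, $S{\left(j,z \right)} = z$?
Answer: $-7$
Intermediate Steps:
$O = 9$ ($O = 3^{2} = 9$)
$r{\left(n \right)} O + S{\left(1,2 \right)} = \left(-1\right) 9 + 2 = -9 + 2 = -7$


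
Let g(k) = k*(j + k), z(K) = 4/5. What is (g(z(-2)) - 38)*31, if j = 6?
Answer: -25234/25 ≈ -1009.4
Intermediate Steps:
z(K) = ⅘ (z(K) = 4*(⅕) = ⅘)
g(k) = k*(6 + k)
(g(z(-2)) - 38)*31 = (4*(6 + ⅘)/5 - 38)*31 = ((⅘)*(34/5) - 38)*31 = (136/25 - 38)*31 = -814/25*31 = -25234/25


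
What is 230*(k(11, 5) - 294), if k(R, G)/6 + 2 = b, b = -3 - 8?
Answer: -85560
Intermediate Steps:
b = -11
k(R, G) = -78 (k(R, G) = -12 + 6*(-11) = -12 - 66 = -78)
230*(k(11, 5) - 294) = 230*(-78 - 294) = 230*(-372) = -85560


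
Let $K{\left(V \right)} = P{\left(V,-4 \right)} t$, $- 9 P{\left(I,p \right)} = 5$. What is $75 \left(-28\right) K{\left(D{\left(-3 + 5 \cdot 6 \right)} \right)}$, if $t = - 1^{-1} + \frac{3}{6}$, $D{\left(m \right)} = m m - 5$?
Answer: $- \frac{1750}{3} \approx -583.33$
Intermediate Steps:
$D{\left(m \right)} = -5 + m^{2}$ ($D{\left(m \right)} = m^{2} - 5 = -5 + m^{2}$)
$P{\left(I,p \right)} = - \frac{5}{9}$ ($P{\left(I,p \right)} = \left(- \frac{1}{9}\right) 5 = - \frac{5}{9}$)
$t = - \frac{1}{2}$ ($t = \left(-1\right) 1 + 3 \cdot \frac{1}{6} = -1 + \frac{1}{2} = - \frac{1}{2} \approx -0.5$)
$K{\left(V \right)} = \frac{5}{18}$ ($K{\left(V \right)} = \left(- \frac{5}{9}\right) \left(- \frac{1}{2}\right) = \frac{5}{18}$)
$75 \left(-28\right) K{\left(D{\left(-3 + 5 \cdot 6 \right)} \right)} = 75 \left(-28\right) \frac{5}{18} = \left(-2100\right) \frac{5}{18} = - \frac{1750}{3}$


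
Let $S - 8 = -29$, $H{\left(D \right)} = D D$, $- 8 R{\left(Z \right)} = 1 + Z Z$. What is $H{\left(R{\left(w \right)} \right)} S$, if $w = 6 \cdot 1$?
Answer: $- \frac{28749}{64} \approx -449.2$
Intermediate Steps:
$w = 6$
$R{\left(Z \right)} = - \frac{1}{8} - \frac{Z^{2}}{8}$ ($R{\left(Z \right)} = - \frac{1 + Z Z}{8} = - \frac{1 + Z^{2}}{8} = - \frac{1}{8} - \frac{Z^{2}}{8}$)
$H{\left(D \right)} = D^{2}$
$S = -21$ ($S = 8 - 29 = -21$)
$H{\left(R{\left(w \right)} \right)} S = \left(- \frac{1}{8} - \frac{6^{2}}{8}\right)^{2} \left(-21\right) = \left(- \frac{1}{8} - \frac{9}{2}\right)^{2} \left(-21\right) = \left(- \frac{37}{8}\right)^{2} \left(-21\right) = \frac{1369}{64} \left(-21\right) = - \frac{28749}{64}$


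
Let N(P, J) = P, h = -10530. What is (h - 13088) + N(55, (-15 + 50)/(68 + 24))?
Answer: -23563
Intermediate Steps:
(h - 13088) + N(55, (-15 + 50)/(68 + 24)) = (-10530 - 13088) + 55 = -23618 + 55 = -23563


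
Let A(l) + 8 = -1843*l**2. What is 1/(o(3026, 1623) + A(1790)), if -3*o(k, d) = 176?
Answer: -3/17715469100 ≈ -1.6934e-10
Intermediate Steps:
o(k, d) = -176/3 (o(k, d) = -1/3*176 = -176/3)
A(l) = -8 - 1843*l**2
1/(o(3026, 1623) + A(1790)) = 1/(-176/3 + (-8 - 1843*1790**2)) = 1/(-176/3 + (-8 - 1843*3204100)) = 1/(-176/3 + (-8 - 5905156300)) = 1/(-176/3 - 5905156308) = 1/(-17715469100/3) = -3/17715469100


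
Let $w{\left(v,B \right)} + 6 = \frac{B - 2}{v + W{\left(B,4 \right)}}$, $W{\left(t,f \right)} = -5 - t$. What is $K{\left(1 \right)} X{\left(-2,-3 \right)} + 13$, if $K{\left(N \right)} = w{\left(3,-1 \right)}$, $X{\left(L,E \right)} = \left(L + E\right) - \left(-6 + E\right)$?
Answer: $1$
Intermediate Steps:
$w{\left(v,B \right)} = -6 + \frac{-2 + B}{-5 + v - B}$ ($w{\left(v,B \right)} = -6 + \frac{B - 2}{v - \left(5 + B\right)} = -6 + \frac{-2 + B}{-5 + v - B}$)
$X{\left(L,E \right)} = 6 + L$ ($X{\left(L,E \right)} = \left(E + L\right) - \left(-6 + E\right) = 6 + L$)
$K{\left(N \right)} = -3$ ($K{\left(N \right)} = \frac{-28 - -7 + 6 \cdot 3}{5 - 1 - 3} = \frac{-28 + 7 + 18}{5 - 1 - 3} = 1^{-1} \left(-3\right) = 1 \left(-3\right) = -3$)
$K{\left(1 \right)} X{\left(-2,-3 \right)} + 13 = - 3 \left(6 - 2\right) + 13 = \left(-3\right) 4 + 13 = -12 + 13 = 1$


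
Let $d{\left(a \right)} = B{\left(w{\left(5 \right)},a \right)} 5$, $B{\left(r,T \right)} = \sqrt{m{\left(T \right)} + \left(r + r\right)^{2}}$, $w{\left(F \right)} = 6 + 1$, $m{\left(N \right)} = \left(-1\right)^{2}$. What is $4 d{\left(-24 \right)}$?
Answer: $20 \sqrt{197} \approx 280.71$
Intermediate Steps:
$m{\left(N \right)} = 1$
$w{\left(F \right)} = 7$
$B{\left(r,T \right)} = \sqrt{1 + 4 r^{2}}$ ($B{\left(r,T \right)} = \sqrt{1 + \left(r + r\right)^{2}} = \sqrt{1 + \left(2 r\right)^{2}} = \sqrt{1 + 4 r^{2}}$)
$d{\left(a \right)} = 5 \sqrt{197}$ ($d{\left(a \right)} = \sqrt{1 + 4 \cdot 7^{2}} \cdot 5 = \sqrt{1 + 4 \cdot 49} \cdot 5 = \sqrt{1 + 196} \cdot 5 = \sqrt{197} \cdot 5 = 5 \sqrt{197}$)
$4 d{\left(-24 \right)} = 4 \cdot 5 \sqrt{197} = 20 \sqrt{197}$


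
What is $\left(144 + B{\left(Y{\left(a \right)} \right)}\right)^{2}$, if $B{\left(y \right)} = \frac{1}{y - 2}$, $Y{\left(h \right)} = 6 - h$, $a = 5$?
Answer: $20449$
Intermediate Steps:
$B{\left(y \right)} = \frac{1}{-2 + y}$
$\left(144 + B{\left(Y{\left(a \right)} \right)}\right)^{2} = \left(144 + \frac{1}{-2 + \left(6 - 5\right)}\right)^{2} = \left(144 + \frac{1}{-2 + 1}\right)^{2} = \left(144 + \frac{1}{-1}\right)^{2} = \left(144 - 1\right)^{2} = 143^{2} = 20449$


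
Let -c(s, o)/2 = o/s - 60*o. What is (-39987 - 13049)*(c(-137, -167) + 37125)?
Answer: -124120734196/137 ≈ -9.0599e+8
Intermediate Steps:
c(s, o) = 120*o - 2*o/s (c(s, o) = -2*(o/s - 60*o) = -2*(-60*o + o/s) = 120*o - 2*o/s)
(-39987 - 13049)*(c(-137, -167) + 37125) = (-39987 - 13049)*((120*(-167) - 2*(-167)/(-137)) + 37125) = -53036*((-20040 - 2*(-167)*(-1/137)) + 37125) = -53036*((-20040 - 334/137) + 37125) = -53036*(-2745814/137 + 37125) = -53036*2340311/137 = -124120734196/137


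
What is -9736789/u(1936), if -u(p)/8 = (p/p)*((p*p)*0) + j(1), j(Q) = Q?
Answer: 9736789/8 ≈ 1.2171e+6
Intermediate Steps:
u(p) = -8 (u(p) = -8*((p/p)*((p*p)*0) + 1) = -8*(1*(p**2*0) + 1) = -8*(1*0 + 1) = -8*(0 + 1) = -8*1 = -8)
-9736789/u(1936) = -9736789/(-8) = -9736789*(-1/8) = 9736789/8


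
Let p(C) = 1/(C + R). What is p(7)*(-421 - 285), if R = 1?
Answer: -353/4 ≈ -88.250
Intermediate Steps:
p(C) = 1/(1 + C) (p(C) = 1/(C + 1) = 1/(1 + C))
p(7)*(-421 - 285) = (-421 - 285)/(1 + 7) = -706/8 = (⅛)*(-706) = -353/4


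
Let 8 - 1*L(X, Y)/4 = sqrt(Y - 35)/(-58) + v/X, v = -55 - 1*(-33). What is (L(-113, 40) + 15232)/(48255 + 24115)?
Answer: 862372/4088905 + sqrt(5)/1049365 ≈ 0.21091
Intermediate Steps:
v = -22 (v = -55 + 33 = -22)
L(X, Y) = 32 + 88/X + 2*sqrt(-35 + Y)/29 (L(X, Y) = 32 - 4*(sqrt(Y - 35)/(-58) - 22/X) = 32 - 4*(sqrt(-35 + Y)*(-1/58) - 22/X) = 32 - 4*(-sqrt(-35 + Y)/58 - 22/X) = 32 - 4*(-22/X - sqrt(-35 + Y)/58) = 32 + (88/X + 2*sqrt(-35 + Y)/29) = 32 + 88/X + 2*sqrt(-35 + Y)/29)
(L(-113, 40) + 15232)/(48255 + 24115) = ((32 + 88/(-113) + 2*sqrt(-35 + 40)/29) + 15232)/(48255 + 24115) = ((32 + 88*(-1/113) + 2*sqrt(5)/29) + 15232)/72370 = ((32 - 88/113 + 2*sqrt(5)/29) + 15232)*(1/72370) = ((3528/113 + 2*sqrt(5)/29) + 15232)*(1/72370) = (1724744/113 + 2*sqrt(5)/29)*(1/72370) = 862372/4088905 + sqrt(5)/1049365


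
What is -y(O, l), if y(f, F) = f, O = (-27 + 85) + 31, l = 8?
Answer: -89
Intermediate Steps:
O = 89 (O = 58 + 31 = 89)
-y(O, l) = -1*89 = -89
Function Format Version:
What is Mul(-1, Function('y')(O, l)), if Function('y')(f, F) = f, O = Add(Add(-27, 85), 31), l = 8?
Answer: -89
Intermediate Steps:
O = 89 (O = Add(58, 31) = 89)
Mul(-1, Function('y')(O, l)) = Mul(-1, 89) = -89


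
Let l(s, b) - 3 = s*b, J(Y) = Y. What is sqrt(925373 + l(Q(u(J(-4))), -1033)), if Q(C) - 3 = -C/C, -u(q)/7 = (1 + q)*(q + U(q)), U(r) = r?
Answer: 3*sqrt(102590) ≈ 960.89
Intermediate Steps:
u(q) = -14*q*(1 + q) (u(q) = -7*(1 + q)*(q + q) = -7*(1 + q)*2*q = -14*q*(1 + q))
Q(C) = 2 (Q(C) = 3 - C/C = 3 - 1*1 = 3 - 1 = 2)
l(s, b) = 3 + b*s (l(s, b) = 3 + s*b = 3 + b*s)
sqrt(925373 + l(Q(u(J(-4))), -1033)) = sqrt(925373 + (3 - 1033*2)) = sqrt(925373 + (3 - 2066)) = sqrt(925373 - 2063) = sqrt(923310) = 3*sqrt(102590)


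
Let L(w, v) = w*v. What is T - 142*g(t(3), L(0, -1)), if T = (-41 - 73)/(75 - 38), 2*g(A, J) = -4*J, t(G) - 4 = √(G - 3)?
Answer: -114/37 ≈ -3.0811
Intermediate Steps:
L(w, v) = v*w
t(G) = 4 + √(-3 + G) (t(G) = 4 + √(G - 3) = 4 + √(-3 + G))
g(A, J) = -2*J (g(A, J) = (-4*J)/2 = -2*J)
T = -114/37 ≈ -3.0811
T - 142*g(t(3), L(0, -1)) = -114/37 - (-284)*(-1*0) = -114/37 - (-284)*0 = -114/37 - 142*0 = -114/37 + 0 = -114/37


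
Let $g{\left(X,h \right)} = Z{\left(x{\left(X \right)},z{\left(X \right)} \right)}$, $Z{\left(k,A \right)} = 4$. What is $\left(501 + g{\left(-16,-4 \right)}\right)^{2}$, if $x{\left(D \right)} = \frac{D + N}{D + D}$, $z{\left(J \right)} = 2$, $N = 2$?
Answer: $255025$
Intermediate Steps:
$x{\left(D \right)} = \frac{2 + D}{2 D}$ ($x{\left(D \right)} = \frac{D + 2}{D + D} = \frac{2 + D}{2 D}$)
$g{\left(X,h \right)} = 4$
$\left(501 + g{\left(-16,-4 \right)}\right)^{2} = \left(501 + 4\right)^{2} = 505^{2} = 255025$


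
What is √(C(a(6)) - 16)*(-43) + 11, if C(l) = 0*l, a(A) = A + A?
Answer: 11 - 172*I ≈ 11.0 - 172.0*I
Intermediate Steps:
a(A) = 2*A
C(l) = 0
√(C(a(6)) - 16)*(-43) + 11 = √(0 - 16)*(-43) + 11 = √(-16)*(-43) + 11 = (4*I)*(-43) + 11 = -172*I + 11 = 11 - 172*I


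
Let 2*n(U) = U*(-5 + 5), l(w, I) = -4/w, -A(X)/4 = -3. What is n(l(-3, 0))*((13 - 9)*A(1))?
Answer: 0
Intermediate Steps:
A(X) = 12 (A(X) = -4*(-3) = 12)
n(U) = 0 (n(U) = (U*(-5 + 5))/2 = (U*0)/2 = (½)*0 = 0)
n(l(-3, 0))*((13 - 9)*A(1)) = 0*((13 - 9)*12) = 0*(4*12) = 0*48 = 0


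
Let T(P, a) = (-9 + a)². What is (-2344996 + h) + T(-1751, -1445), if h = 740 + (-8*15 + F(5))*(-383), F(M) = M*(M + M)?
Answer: -203330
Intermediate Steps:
F(M) = 2*M² (F(M) = M*(2*M) = 2*M²)
h = 27550 (h = 740 + (-8*15 + 2*5²)*(-383) = 740 + (-120 + 2*25)*(-383) = 740 + (-120 + 50)*(-383) = 740 - 70*(-383) = 740 + 26810 = 27550)
(-2344996 + h) + T(-1751, -1445) = (-2344996 + 27550) + (-9 - 1445)² = -2317446 + (-1454)² = -2317446 + 2114116 = -203330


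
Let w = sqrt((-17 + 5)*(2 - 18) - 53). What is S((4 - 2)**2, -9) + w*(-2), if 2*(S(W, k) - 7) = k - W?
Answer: 1/2 - 2*sqrt(139) ≈ -23.080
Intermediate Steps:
S(W, k) = 7 + k/2 - W/2 (S(W, k) = 7 + (k - W)/2 = 7 + (k/2 - W/2) = 7 + k/2 - W/2)
w = sqrt(139) (w = sqrt(-12*(-16) - 53) = sqrt(192 - 53) = sqrt(139) ≈ 11.790)
S((4 - 2)**2, -9) + w*(-2) = (7 + (1/2)*(-9) - (4 - 2)**2/2) + sqrt(139)*(-2) = (7 - 9/2 - 1/2*2**2) - 2*sqrt(139) = (7 - 9/2 - 1/2*4) - 2*sqrt(139) = (7 - 9/2 - 2) - 2*sqrt(139) = 1/2 - 2*sqrt(139)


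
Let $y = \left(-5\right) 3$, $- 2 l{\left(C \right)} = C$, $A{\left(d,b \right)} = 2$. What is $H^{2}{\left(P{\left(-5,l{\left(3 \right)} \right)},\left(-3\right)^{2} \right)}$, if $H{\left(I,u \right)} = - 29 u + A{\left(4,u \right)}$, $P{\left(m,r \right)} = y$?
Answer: $67081$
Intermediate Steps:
$l{\left(C \right)} = - \frac{C}{2}$
$y = -15$
$P{\left(m,r \right)} = -15$
$H{\left(I,u \right)} = 2 - 29 u$ ($H{\left(I,u \right)} = - 29 u + 2 = 2 - 29 u$)
$H^{2}{\left(P{\left(-5,l{\left(3 \right)} \right)},\left(-3\right)^{2} \right)} = \left(2 - 29 \left(-3\right)^{2}\right)^{2} = \left(2 - 261\right)^{2} = \left(-259\right)^{2} = 67081$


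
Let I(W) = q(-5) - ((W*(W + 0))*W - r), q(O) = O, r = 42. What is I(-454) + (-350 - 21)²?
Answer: 93714342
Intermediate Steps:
I(W) = 37 - W³ (I(W) = -5 - ((W*(W + 0))*W - 1*42) = -5 - ((W*W)*W - 42) = -5 - (W²*W - 42) = -5 - (W³ - 42) = -5 - (-42 + W³) = -5 + (42 - W³) = 37 - W³)
I(-454) + (-350 - 21)² = (37 - 1*(-454)³) + (-350 - 21)² = (37 - 1*(-93576664)) + (-371)² = (37 + 93576664) + 137641 = 93576701 + 137641 = 93714342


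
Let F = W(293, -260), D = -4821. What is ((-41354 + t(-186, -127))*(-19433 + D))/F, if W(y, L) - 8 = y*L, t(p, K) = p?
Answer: -251877790/19043 ≈ -13227.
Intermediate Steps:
W(y, L) = 8 + L*y (W(y, L) = 8 + y*L = 8 + L*y)
F = -76172 (F = 8 - 260*293 = 8 - 76180 = -76172)
((-41354 + t(-186, -127))*(-19433 + D))/F = ((-41354 - 186)*(-19433 - 4821))/(-76172) = -41540*(-24254)*(-1/76172) = 1007511160*(-1/76172) = -251877790/19043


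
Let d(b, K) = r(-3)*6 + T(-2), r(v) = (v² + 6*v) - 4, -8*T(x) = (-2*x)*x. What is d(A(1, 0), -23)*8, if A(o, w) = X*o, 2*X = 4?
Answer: -616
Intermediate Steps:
X = 2 (X = (½)*4 = 2)
T(x) = x²/4 (T(x) = -(-2*x)*x/8 = -(-1)*x²/4 = x²/4)
r(v) = -4 + v² + 6*v
A(o, w) = 2*o
d(b, K) = -77 (d(b, K) = (-4 + (-3)² + 6*(-3))*6 + (¼)*(-2)² = (-4 + 9 - 18)*6 + (¼)*4 = -13*6 + 1 = -78 + 1 = -77)
d(A(1, 0), -23)*8 = -77*8 = -616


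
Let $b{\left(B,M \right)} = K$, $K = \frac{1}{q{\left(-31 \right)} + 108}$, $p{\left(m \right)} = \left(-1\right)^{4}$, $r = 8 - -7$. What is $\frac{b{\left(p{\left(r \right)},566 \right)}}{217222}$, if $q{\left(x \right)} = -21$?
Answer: $\frac{1}{18898314} \approx 5.2915 \cdot 10^{-8}$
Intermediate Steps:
$r = 15$ ($r = 8 + 7 = 15$)
$p{\left(m \right)} = 1$
$K = \frac{1}{87}$ ($K = \frac{1}{-21 + 108} = \frac{1}{87} \approx 0.011494$)
$b{\left(B,M \right)} = \frac{1}{87}$
$\frac{b{\left(p{\left(r \right)},566 \right)}}{217222} = \frac{1}{87 \cdot 217222} = \frac{1}{87} \cdot \frac{1}{217222} = \frac{1}{18898314}$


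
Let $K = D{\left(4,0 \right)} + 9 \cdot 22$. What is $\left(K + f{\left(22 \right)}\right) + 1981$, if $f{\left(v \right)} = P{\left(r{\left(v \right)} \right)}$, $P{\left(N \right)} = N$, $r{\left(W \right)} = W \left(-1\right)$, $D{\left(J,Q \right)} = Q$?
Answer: $2157$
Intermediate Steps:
$r{\left(W \right)} = - W$
$f{\left(v \right)} = - v$
$K = 198$ ($K = 0 + 9 \cdot 22 = 0 + 198 = 198$)
$\left(K + f{\left(22 \right)}\right) + 1981 = \left(198 - 22\right) + 1981 = 176 + 1981 = 2157$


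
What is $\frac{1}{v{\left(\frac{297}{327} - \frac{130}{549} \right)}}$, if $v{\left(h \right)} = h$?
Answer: $\frac{59841}{40181} \approx 1.4893$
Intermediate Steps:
$\frac{1}{v{\left(\frac{297}{327} - \frac{130}{549} \right)}} = \frac{1}{\frac{297}{327} - \frac{130}{549}} = \frac{1}{297 \cdot \frac{1}{327} - \frac{130}{549}} = \frac{1}{\frac{99}{109} - \frac{130}{549}} = \frac{1}{\frac{40181}{59841}} = \frac{59841}{40181}$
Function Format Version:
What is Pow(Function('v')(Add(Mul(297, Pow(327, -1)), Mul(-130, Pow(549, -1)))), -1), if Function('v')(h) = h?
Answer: Rational(59841, 40181) ≈ 1.4893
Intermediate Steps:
Pow(Function('v')(Add(Mul(297, Pow(327, -1)), Mul(-130, Pow(549, -1)))), -1) = Pow(Add(Mul(297, Pow(327, -1)), Mul(-130, Pow(549, -1))), -1) = Pow(Add(Mul(297, Rational(1, 327)), Mul(-130, Rational(1, 549))), -1) = Pow(Add(Rational(99, 109), Rational(-130, 549)), -1) = Pow(Rational(40181, 59841), -1) = Rational(59841, 40181)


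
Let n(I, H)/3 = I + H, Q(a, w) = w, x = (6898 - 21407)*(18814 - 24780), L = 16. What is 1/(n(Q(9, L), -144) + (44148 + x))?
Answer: 1/86604458 ≈ 1.1547e-8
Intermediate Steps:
x = 86560694 (x = -14509*(-5966) = 86560694)
n(I, H) = 3*H + 3*I (n(I, H) = 3*(I + H) = 3*(H + I) = 3*H + 3*I)
1/(n(Q(9, L), -144) + (44148 + x)) = 1/((3*(-144) + 3*16) + (44148 + 86560694)) = 1/((-432 + 48) + 86604842) = 1/(-384 + 86604842) = 1/86604458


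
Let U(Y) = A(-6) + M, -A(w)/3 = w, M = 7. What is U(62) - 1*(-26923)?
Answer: 26948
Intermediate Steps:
A(w) = -3*w
U(Y) = 25 (U(Y) = -3*(-6) + 7 = 18 + 7 = 25)
U(62) - 1*(-26923) = 25 - 1*(-26923) = 25 + 26923 = 26948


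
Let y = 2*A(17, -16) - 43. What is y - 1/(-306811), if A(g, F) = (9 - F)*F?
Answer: -258641672/306811 ≈ -843.00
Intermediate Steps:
A(g, F) = F*(9 - F)
y = -843 (y = 2*(-16*(9 - 1*(-16))) - 43 = 2*(-16*(9 + 16)) - 43 = 2*(-16*25) - 43 = 2*(-400) - 43 = -800 - 43 = -843)
y - 1/(-306811) = -843 - 1/(-306811) = -843 - 1*(-1/306811) = -843 + 1/306811 = -258641672/306811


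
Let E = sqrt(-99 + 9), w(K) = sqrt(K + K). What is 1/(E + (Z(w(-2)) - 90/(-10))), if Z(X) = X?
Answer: 1/(9 + 2*I + 3*I*sqrt(10)) ≈ 0.042264 - 0.053942*I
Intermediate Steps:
w(K) = sqrt(2)*sqrt(K) (w(K) = sqrt(2*K) = sqrt(2)*sqrt(K))
E = 3*I*sqrt(10) (E = sqrt(-90) = 3*I*sqrt(10) ≈ 9.4868*I)
1/(E + (Z(w(-2)) - 90/(-10))) = 1/(3*I*sqrt(10) + (sqrt(2)*sqrt(-2) - 90/(-10))) = 1/(3*I*sqrt(10) + (sqrt(2)*(I*sqrt(2)) - 90*(-1)/10)) = 1/(3*I*sqrt(10) + (2*I - 9*(-1))) = 1/(3*I*sqrt(10) + (2*I + 9)) = 1/(3*I*sqrt(10) + (9 + 2*I)) = 1/(9 + 2*I + 3*I*sqrt(10))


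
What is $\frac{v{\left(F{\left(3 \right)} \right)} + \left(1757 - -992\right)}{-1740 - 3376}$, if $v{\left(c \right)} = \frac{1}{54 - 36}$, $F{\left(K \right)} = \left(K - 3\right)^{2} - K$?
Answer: $- \frac{49483}{92088} \approx -0.53734$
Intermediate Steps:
$F{\left(K \right)} = \left(-3 + K\right)^{2} - K$
$v{\left(c \right)} = \frac{1}{18}$
$\frac{v{\left(F{\left(3 \right)} \right)} + \left(1757 - -992\right)}{-1740 - 3376} = \frac{\frac{1}{18} + \left(1757 - -992\right)}{-1740 - 3376} = \frac{\frac{1}{18} + \left(1757 + 992\right)}{-5116} = \left(\frac{1}{18} + 2749\right) \left(- \frac{1}{5116}\right) = \frac{49483}{18} \left(- \frac{1}{5116}\right) = - \frac{49483}{92088}$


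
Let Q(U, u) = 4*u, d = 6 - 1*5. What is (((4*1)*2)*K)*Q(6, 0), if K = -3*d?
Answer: 0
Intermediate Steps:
d = 1 (d = 6 - 5 = 1)
K = -3 (K = -3*1 = -3)
(((4*1)*2)*K)*Q(6, 0) = (((4*1)*2)*(-3))*(4*0) = ((4*2)*(-3))*0 = (8*(-3))*0 = -24*0 = 0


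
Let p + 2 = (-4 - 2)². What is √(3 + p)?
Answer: √37 ≈ 6.0828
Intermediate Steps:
p = 34 (p = -2 + (-4 - 2)² = -2 + (-6)² = -2 + 36 = 34)
√(3 + p) = √(3 + 34) = √37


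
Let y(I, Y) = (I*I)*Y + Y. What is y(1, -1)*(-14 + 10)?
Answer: 8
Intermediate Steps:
y(I, Y) = Y + Y*I² (y(I, Y) = I²*Y + Y = Y*I² + Y = Y + Y*I²)
y(1, -1)*(-14 + 10) = (-(1 + 1²))*(-14 + 10) = -(1 + 1)*(-4) = -1*2*(-4) = -2*(-4) = 8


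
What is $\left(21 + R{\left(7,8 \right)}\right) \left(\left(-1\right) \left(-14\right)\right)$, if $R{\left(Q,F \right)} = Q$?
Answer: $392$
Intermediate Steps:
$\left(21 + R{\left(7,8 \right)}\right) \left(\left(-1\right) \left(-14\right)\right) = \left(21 + 7\right) \left(\left(-1\right) \left(-14\right)\right) = 28 \cdot 14 = 392$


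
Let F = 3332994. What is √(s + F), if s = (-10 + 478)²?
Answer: √3552018 ≈ 1884.7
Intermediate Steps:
s = 219024 (s = 468² = 219024)
√(s + F) = √(219024 + 3332994) = √3552018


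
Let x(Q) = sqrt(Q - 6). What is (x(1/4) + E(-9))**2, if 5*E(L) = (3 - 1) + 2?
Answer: -511/100 + 4*I*sqrt(23)/5 ≈ -5.11 + 3.8367*I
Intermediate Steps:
x(Q) = sqrt(-6 + Q)
E(L) = 4/5 (E(L) = ((3 - 1) + 2)/5 = (2 + 2)/5 = (1/5)*4 = 4/5)
(x(1/4) + E(-9))**2 = (sqrt(-6 + 1/4) + 4/5)**2 = (sqrt(-23/4) + 4/5)**2 = (I*sqrt(23)/2 + 4/5)**2 = (4/5 + I*sqrt(23)/2)**2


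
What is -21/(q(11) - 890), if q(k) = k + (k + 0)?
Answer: 3/124 ≈ 0.024194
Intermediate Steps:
q(k) = 2*k (q(k) = k + k = 2*k)
-21/(q(11) - 890) = -21/(2*11 - 890) = -21/(22 - 890) = -21/(-868) = -21*(-1/868) = 3/124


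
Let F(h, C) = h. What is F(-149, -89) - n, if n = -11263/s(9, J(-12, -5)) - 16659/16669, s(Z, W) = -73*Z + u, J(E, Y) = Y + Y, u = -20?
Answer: -1857916841/11284913 ≈ -164.64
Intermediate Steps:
J(E, Y) = 2*Y
s(Z, W) = -20 - 73*Z (s(Z, W) = -73*Z - 20 = -20 - 73*Z)
n = 176464804/11284913 (n = -11263/(-20 - 73*9) - 16659/16669 = -11263/(-20 - 657) - 16659*1/16669 = -11263/(-677) - 16659/16669 = -11263*(-1/677) - 16659/16669 = 11263/677 - 16659/16669 = 176464804/11284913 ≈ 15.637)
F(-149, -89) - n = -149 - 1*176464804/11284913 = -149 - 176464804/11284913 = -1857916841/11284913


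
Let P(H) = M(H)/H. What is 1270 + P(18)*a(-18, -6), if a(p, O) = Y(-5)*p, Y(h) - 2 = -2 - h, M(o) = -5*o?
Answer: 1720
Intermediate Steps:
Y(h) = -h (Y(h) = 2 + (-2 - h) = -h)
P(H) = -5 (P(H) = (-5*H)/H = -5)
a(p, O) = 5*p (a(p, O) = (-1*(-5))*p = 5*p)
1270 + P(18)*a(-18, -6) = 1270 - 25*(-18) = 1270 - 5*(-90) = 1270 + 450 = 1720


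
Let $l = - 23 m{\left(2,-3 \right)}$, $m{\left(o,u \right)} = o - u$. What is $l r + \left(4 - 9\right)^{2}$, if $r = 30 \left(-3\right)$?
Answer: $10375$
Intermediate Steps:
$r = -90$
$l = -115$ ($l = - 23 \left(2 - -3\right) = - 23 \left(2 + 3\right) = \left(-23\right) 5 = -115$)
$l r + \left(4 - 9\right)^{2} = \left(-115\right) \left(-90\right) + \left(4 - 9\right)^{2} = 10350 + \left(-5\right)^{2} = 10350 + 25 = 10375$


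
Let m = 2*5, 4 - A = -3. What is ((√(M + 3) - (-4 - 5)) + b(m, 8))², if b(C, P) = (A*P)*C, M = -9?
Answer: (569 + I*√6)² ≈ 3.2376e+5 + 2788.0*I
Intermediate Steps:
A = 7 (A = 4 - 1*(-3) = 4 + 3 = 7)
m = 10
b(C, P) = 7*C*P (b(C, P) = (7*P)*C = 7*C*P)
((√(M + 3) - (-4 - 5)) + b(m, 8))² = ((√(-9 + 3) - (-4 - 5)) + 7*10*8)² = ((√(-6) - 1*(-9)) + 560)² = ((I*√6 + 9) + 560)² = ((9 + I*√6) + 560)² = (569 + I*√6)²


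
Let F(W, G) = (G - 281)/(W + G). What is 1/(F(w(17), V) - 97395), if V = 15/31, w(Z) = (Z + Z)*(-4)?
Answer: -4201/409147699 ≈ -1.0268e-5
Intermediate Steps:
w(Z) = -8*Z (w(Z) = (2*Z)*(-4) = -8*Z)
V = 15/31 (V = 15*(1/31) = 15/31 ≈ 0.48387)
F(W, G) = (-281 + G)/(G + W)
1/(F(w(17), V) - 97395) = 1/((-281 + 15/31)/(15/31 - 8*17) - 97395) = 1/(-8696/31/(15/31 - 136) - 97395) = 1/(-8696/31/(-4201/31) - 97395) = 1/(-31/4201*(-8696/31) - 97395) = 1/(8696/4201 - 97395) = 1/(-409147699/4201) = -4201/409147699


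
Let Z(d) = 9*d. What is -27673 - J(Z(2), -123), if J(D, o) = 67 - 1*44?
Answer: -27696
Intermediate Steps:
J(D, o) = 23 (J(D, o) = 67 - 44 = 23)
-27673 - J(Z(2), -123) = -27673 - 1*23 = -27673 - 23 = -27696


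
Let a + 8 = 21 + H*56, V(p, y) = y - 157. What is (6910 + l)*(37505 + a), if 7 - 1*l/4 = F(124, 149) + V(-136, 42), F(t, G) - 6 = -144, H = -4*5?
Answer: 289364100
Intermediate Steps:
H = -20
F(t, G) = -138 (F(t, G) = 6 - 144 = -138)
V(p, y) = -157 + y
a = -1107 (a = -8 + (21 - 20*56) = -8 + (21 - 1120) = -8 - 1099 = -1107)
l = 1040 (l = 28 - 4*(-138 + (-157 + 42)) = 28 - 4*(-138 - 115) = 28 - 4*(-253) = 28 + 1012 = 1040)
(6910 + l)*(37505 + a) = (6910 + 1040)*(37505 - 1107) = 7950*36398 = 289364100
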